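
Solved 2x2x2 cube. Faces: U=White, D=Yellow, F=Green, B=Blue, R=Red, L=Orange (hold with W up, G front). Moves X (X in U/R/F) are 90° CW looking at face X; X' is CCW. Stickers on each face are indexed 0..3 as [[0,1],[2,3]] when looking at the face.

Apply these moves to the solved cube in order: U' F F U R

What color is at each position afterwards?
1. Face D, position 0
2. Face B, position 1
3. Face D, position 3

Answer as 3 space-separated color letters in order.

After move 1 (U'): U=WWWW F=OOGG R=GGRR B=RRBB L=BBOO
After move 2 (F): F=GOGO U=WWOB R=WGWR D=RGYY L=BYOY
After move 3 (F): F=GGOO U=WWYY R=OGBR D=WWYY L=BROG
After move 4 (U): U=YWYW F=OGOO R=RRBR B=BRBB L=GGOG
After move 5 (R): R=BRRR U=YGYO F=OWOY D=WBYB B=WRWB
Query 1: D[0] = W
Query 2: B[1] = R
Query 3: D[3] = B

Answer: W R B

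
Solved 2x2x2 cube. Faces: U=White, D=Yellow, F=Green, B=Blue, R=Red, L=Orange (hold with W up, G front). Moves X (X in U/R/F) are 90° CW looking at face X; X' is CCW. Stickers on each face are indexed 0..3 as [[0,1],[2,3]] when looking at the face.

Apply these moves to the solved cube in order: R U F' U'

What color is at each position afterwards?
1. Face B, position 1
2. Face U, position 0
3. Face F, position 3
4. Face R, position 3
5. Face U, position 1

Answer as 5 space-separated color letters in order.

Answer: B W G R R

Derivation:
After move 1 (R): R=RRRR U=WGWG F=GYGY D=YBYB B=WBWB
After move 2 (U): U=WWGG F=RRGY R=WBRR B=OOWB L=GYOO
After move 3 (F'): F=RYRG U=WWWR R=BBYR D=YOYB L=GGOG
After move 4 (U'): U=WRWW F=GGRG R=RYYR B=BBWB L=OOOG
Query 1: B[1] = B
Query 2: U[0] = W
Query 3: F[3] = G
Query 4: R[3] = R
Query 5: U[1] = R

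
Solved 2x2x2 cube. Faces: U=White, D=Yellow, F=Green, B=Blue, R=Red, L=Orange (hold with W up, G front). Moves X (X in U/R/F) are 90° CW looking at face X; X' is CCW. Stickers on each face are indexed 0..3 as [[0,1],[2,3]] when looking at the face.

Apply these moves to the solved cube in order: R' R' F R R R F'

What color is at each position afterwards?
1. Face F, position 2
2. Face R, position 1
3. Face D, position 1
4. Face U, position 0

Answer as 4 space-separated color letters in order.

After move 1 (R'): R=RRRR U=WBWB F=GWGW D=YGYG B=YBYB
After move 2 (R'): R=RRRR U=WYWY F=GBGB D=YWYW B=GBGB
After move 3 (F): F=GGBB U=WYOO R=WRYR D=RRYW L=OYOW
After move 4 (R): R=YWRR U=WGOB F=GRBW D=RGYG B=OBYB
After move 5 (R): R=RYRW U=WROW F=GGBG D=RYYO B=BBGB
After move 6 (R): R=RRWY U=WGOG F=GYBO D=RGYB B=WBRB
After move 7 (F'): F=YOGB U=WGRW R=GRRY D=YWYB L=OGOO
Query 1: F[2] = G
Query 2: R[1] = R
Query 3: D[1] = W
Query 4: U[0] = W

Answer: G R W W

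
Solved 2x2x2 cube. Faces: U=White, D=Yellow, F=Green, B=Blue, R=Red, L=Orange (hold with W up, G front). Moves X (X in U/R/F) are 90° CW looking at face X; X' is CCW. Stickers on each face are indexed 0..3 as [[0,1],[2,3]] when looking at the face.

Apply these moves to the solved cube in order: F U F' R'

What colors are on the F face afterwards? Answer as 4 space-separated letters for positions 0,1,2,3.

Answer: R W W W

Derivation:
After move 1 (F): F=GGGG U=WWOO R=WRWR D=RRYY L=OYOY
After move 2 (U): U=OWOW F=WRGG R=BBWR B=OYBB L=GGOY
After move 3 (F'): F=RGWG U=OWBW R=RBRR D=GYYY L=GWOO
After move 4 (R'): R=BRRR U=OBBO F=RWWW D=GGYG B=YYYB
Query: F face = RWWW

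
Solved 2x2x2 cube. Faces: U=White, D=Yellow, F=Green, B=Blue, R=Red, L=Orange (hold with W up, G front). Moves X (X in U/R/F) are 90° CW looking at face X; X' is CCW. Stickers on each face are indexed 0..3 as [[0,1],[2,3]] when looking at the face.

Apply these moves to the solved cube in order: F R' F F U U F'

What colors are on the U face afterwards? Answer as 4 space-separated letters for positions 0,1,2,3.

Answer: R G O Y

Derivation:
After move 1 (F): F=GGGG U=WWOO R=WRWR D=RRYY L=OYOY
After move 2 (R'): R=RRWW U=WBOB F=GWGO D=RGYG B=YBRB
After move 3 (F): F=GGOW U=WBYY R=ORBW D=WRYG L=OROG
After move 4 (F): F=OGWG U=WBGR R=YRYW D=BOYG L=OWOR
After move 5 (U): U=GWRB F=YRWG R=YBYW B=OWRB L=OGOR
After move 6 (U): U=RGBW F=YBWG R=OWYW B=OGRB L=YROR
After move 7 (F'): F=BGYW U=RGOY R=OWBW D=RRYG L=YWOB
Query: U face = RGOY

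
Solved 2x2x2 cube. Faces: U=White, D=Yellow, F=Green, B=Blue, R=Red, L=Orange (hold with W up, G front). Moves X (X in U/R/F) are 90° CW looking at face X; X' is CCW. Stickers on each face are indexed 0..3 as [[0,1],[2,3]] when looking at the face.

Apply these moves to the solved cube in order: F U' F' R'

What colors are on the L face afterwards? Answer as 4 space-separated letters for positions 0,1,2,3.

After move 1 (F): F=GGGG U=WWOO R=WRWR D=RRYY L=OYOY
After move 2 (U'): U=WOWO F=OYGG R=GGWR B=WRBB L=BBOY
After move 3 (F'): F=YGOG U=WOGW R=RGRR D=BYYY L=BOOW
After move 4 (R'): R=GRRR U=WBGW F=YOOW D=BGYG B=YRYB
Query: L face = BOOW

Answer: B O O W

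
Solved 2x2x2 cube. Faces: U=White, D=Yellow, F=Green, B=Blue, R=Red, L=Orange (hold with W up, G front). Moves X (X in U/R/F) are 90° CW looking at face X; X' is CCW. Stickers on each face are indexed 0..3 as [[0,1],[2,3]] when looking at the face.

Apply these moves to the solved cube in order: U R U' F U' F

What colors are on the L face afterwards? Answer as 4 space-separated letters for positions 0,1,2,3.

Answer: R R O R

Derivation:
After move 1 (U): U=WWWW F=RRGG R=BBRR B=OOBB L=GGOO
After move 2 (R): R=RBRB U=WRWG F=RYGY D=YBYO B=WOWB
After move 3 (U'): U=RGWW F=GGGY R=RYRB B=RBWB L=WOOO
After move 4 (F): F=GGYG U=RGOO R=WYWB D=RRYO L=WYOB
After move 5 (U'): U=GORO F=WYYG R=GGWB B=WYWB L=RBOB
After move 6 (F): F=YWGY U=GOBB R=RGOB D=WGYO L=RROR
Query: L face = RROR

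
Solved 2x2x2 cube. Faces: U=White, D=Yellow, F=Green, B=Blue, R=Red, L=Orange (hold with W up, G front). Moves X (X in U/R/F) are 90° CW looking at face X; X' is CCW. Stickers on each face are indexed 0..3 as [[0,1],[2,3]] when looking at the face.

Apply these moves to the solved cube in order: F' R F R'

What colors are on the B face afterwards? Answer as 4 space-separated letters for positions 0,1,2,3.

After move 1 (F'): F=GGGG U=WWRR R=YRYR D=OOYY L=OWOW
After move 2 (R): R=YYRR U=WGRG F=GOGY D=OBYB B=RBWB
After move 3 (F): F=GGYO U=WGWW R=RYGR D=RYYB L=OOOB
After move 4 (R'): R=YRRG U=WWWR F=GGYW D=RGYO B=BBYB
Query: B face = BBYB

Answer: B B Y B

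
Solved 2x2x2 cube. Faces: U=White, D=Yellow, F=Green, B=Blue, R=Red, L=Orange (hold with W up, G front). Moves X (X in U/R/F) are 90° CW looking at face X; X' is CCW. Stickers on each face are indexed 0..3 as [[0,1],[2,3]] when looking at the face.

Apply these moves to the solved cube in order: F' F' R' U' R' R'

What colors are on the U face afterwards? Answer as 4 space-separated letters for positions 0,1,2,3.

After move 1 (F'): F=GGGG U=WWRR R=YRYR D=OOYY L=OWOW
After move 2 (F'): F=GGGG U=WWYY R=OROR D=WWYY L=OROR
After move 3 (R'): R=RROO U=WBYB F=GWGY D=WGYG B=YBWB
After move 4 (U'): U=BBWY F=ORGY R=GWOO B=RRWB L=YBOR
After move 5 (R'): R=WOGO U=BWWR F=OBGY D=WRYY B=GRGB
After move 6 (R'): R=OOWG U=BGWG F=OWGR D=WBYY B=YRRB
Query: U face = BGWG

Answer: B G W G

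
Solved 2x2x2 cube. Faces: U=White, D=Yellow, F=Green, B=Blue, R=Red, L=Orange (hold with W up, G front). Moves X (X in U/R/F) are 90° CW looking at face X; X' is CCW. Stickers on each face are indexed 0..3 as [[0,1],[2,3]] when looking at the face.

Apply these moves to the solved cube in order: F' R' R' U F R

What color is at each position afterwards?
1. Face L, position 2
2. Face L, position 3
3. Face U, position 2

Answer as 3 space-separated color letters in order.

After move 1 (F'): F=GGGG U=WWRR R=YRYR D=OOYY L=OWOW
After move 2 (R'): R=RRYY U=WBRB F=GWGR D=OGYG B=YBOB
After move 3 (R'): R=RYRY U=WORY F=GBGB D=OWYR B=GBGB
After move 4 (U): U=RWYO F=RYGB R=GBRY B=OWGB L=GBOW
After move 5 (F): F=GRBY U=RWWB R=YBOY D=RGYR L=GOOW
After move 6 (R): R=OYYB U=RRWY F=GGBR D=RGYO B=BWWB
Query 1: L[2] = O
Query 2: L[3] = W
Query 3: U[2] = W

Answer: O W W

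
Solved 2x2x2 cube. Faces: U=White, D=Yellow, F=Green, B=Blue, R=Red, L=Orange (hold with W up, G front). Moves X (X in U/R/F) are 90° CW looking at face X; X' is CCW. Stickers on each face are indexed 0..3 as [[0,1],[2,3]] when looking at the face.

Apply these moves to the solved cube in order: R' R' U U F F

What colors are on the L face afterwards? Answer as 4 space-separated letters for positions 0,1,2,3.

After move 1 (R'): R=RRRR U=WBWB F=GWGW D=YGYG B=YBYB
After move 2 (R'): R=RRRR U=WYWY F=GBGB D=YWYW B=GBGB
After move 3 (U): U=WWYY F=RRGB R=GBRR B=OOGB L=GBOO
After move 4 (U): U=YWYW F=GBGB R=OORR B=GBGB L=RROO
After move 5 (F): F=GGBB U=YWOR R=YOWR D=ROYW L=RYOW
After move 6 (F): F=BGBG U=YWWY R=OORR D=WYYW L=RROO
Query: L face = RROO

Answer: R R O O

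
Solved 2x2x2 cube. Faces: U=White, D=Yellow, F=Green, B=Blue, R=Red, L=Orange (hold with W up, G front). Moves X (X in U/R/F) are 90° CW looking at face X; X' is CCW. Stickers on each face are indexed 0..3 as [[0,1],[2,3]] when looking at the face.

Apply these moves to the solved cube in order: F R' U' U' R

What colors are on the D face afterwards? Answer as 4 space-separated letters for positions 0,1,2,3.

Answer: R R Y G

Derivation:
After move 1 (F): F=GGGG U=WWOO R=WRWR D=RRYY L=OYOY
After move 2 (R'): R=RRWW U=WBOB F=GWGO D=RGYG B=YBRB
After move 3 (U'): U=BBWO F=OYGO R=GWWW B=RRRB L=YBOY
After move 4 (U'): U=BOBW F=YBGO R=OYWW B=GWRB L=RROY
After move 5 (R): R=WOWY U=BBBO F=YGGG D=RRYG B=WWOB
Query: D face = RRYG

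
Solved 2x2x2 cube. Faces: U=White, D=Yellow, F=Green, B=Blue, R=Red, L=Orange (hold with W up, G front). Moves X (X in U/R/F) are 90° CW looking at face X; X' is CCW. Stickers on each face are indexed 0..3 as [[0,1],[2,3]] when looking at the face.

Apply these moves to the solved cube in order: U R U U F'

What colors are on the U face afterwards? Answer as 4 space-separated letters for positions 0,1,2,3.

After move 1 (U): U=WWWW F=RRGG R=BBRR B=OOBB L=GGOO
After move 2 (R): R=RBRB U=WRWG F=RYGY D=YBYO B=WOWB
After move 3 (U): U=WWGR F=RBGY R=WORB B=GGWB L=RYOO
After move 4 (U): U=GWRW F=WOGY R=GGRB B=RYWB L=RBOO
After move 5 (F'): F=OYWG U=GWGR R=BGYB D=BOYO L=RWOR
Query: U face = GWGR

Answer: G W G R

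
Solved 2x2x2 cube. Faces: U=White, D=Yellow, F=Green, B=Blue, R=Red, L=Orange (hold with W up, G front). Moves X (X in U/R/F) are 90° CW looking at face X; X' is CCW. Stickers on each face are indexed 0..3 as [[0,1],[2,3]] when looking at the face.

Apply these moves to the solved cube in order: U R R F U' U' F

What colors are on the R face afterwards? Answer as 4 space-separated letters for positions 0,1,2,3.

Answer: Y Y W B

Derivation:
After move 1 (U): U=WWWW F=RRGG R=BBRR B=OOBB L=GGOO
After move 2 (R): R=RBRB U=WRWG F=RYGY D=YBYO B=WOWB
After move 3 (R): R=RRBB U=WYWY F=RBGO D=YWYW B=GORB
After move 4 (F): F=GROB U=WYOG R=WRYB D=BRYW L=GYOW
After move 5 (U'): U=YGWO F=GYOB R=GRYB B=WRRB L=GOOW
After move 6 (U'): U=GOYW F=GOOB R=GYYB B=GRRB L=WROW
After move 7 (F): F=OGBO U=GOWR R=YYWB D=YGYW L=WBOR
Query: R face = YYWB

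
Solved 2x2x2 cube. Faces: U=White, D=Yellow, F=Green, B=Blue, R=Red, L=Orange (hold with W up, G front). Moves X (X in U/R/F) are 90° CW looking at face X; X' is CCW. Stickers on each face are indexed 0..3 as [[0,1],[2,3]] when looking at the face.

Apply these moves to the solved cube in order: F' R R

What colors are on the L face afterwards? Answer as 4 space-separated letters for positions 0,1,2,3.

After move 1 (F'): F=GGGG U=WWRR R=YRYR D=OOYY L=OWOW
After move 2 (R): R=YYRR U=WGRG F=GOGY D=OBYB B=RBWB
After move 3 (R): R=RYRY U=WORY F=GBGB D=OWYR B=GBGB
Query: L face = OWOW

Answer: O W O W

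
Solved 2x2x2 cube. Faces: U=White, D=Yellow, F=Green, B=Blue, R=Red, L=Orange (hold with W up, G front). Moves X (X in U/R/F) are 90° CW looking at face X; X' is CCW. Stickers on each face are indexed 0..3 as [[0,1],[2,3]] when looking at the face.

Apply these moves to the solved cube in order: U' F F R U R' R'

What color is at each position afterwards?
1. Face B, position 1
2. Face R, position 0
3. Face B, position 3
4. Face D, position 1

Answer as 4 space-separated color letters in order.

After move 1 (U'): U=WWWW F=OOGG R=GGRR B=RRBB L=BBOO
After move 2 (F): F=GOGO U=WWOB R=WGWR D=RGYY L=BYOY
After move 3 (F): F=GGOO U=WWYY R=OGBR D=WWYY L=BROG
After move 4 (R): R=BORG U=WGYO F=GWOY D=WBYR B=YRWB
After move 5 (U): U=YWOG F=BOOY R=YRRG B=BRWB L=GWOG
After move 6 (R'): R=RGYR U=YWOB F=BWOG D=WOYY B=RRBB
After move 7 (R'): R=GRRY U=YBOR F=BWOB D=WWYG B=YROB
Query 1: B[1] = R
Query 2: R[0] = G
Query 3: B[3] = B
Query 4: D[1] = W

Answer: R G B W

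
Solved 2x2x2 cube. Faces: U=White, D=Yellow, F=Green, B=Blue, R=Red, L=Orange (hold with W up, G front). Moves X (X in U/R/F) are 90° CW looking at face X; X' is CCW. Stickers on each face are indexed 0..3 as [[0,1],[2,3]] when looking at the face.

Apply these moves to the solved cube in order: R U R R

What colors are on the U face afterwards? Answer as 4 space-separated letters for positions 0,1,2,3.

Answer: W B G B

Derivation:
After move 1 (R): R=RRRR U=WGWG F=GYGY D=YBYB B=WBWB
After move 2 (U): U=WWGG F=RRGY R=WBRR B=OOWB L=GYOO
After move 3 (R): R=RWRB U=WRGY F=RBGB D=YWYO B=GOWB
After move 4 (R): R=RRBW U=WBGB F=RWGO D=YWYG B=YORB
Query: U face = WBGB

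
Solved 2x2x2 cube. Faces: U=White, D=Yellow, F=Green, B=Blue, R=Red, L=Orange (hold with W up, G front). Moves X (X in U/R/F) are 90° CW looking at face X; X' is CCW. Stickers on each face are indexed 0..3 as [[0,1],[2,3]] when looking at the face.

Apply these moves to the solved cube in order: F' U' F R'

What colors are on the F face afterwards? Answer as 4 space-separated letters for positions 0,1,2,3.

After move 1 (F'): F=GGGG U=WWRR R=YRYR D=OOYY L=OWOW
After move 2 (U'): U=WRWR F=OWGG R=GGYR B=YRBB L=BBOW
After move 3 (F): F=GOGW U=WRWB R=WGRR D=YGYY L=BOOO
After move 4 (R'): R=GRWR U=WBWY F=GRGB D=YOYW B=YRGB
Query: F face = GRGB

Answer: G R G B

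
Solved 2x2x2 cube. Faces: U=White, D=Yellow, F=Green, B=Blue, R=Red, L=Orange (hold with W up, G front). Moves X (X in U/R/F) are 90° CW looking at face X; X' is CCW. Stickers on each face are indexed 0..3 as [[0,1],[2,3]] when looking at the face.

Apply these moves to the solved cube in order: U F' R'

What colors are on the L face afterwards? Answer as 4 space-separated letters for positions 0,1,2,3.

Answer: G W O W

Derivation:
After move 1 (U): U=WWWW F=RRGG R=BBRR B=OOBB L=GGOO
After move 2 (F'): F=RGRG U=WWBR R=YBYR D=GOYY L=GWOW
After move 3 (R'): R=BRYY U=WBBO F=RWRR D=GGYG B=YOOB
Query: L face = GWOW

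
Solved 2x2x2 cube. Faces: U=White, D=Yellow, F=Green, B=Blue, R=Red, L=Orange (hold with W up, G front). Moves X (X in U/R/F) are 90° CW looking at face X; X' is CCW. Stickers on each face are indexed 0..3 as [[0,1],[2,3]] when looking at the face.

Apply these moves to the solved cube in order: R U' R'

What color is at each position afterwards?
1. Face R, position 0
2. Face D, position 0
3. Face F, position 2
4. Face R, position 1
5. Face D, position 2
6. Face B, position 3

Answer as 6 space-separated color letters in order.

After move 1 (R): R=RRRR U=WGWG F=GYGY D=YBYB B=WBWB
After move 2 (U'): U=GGWW F=OOGY R=GYRR B=RRWB L=WBOO
After move 3 (R'): R=YRGR U=GWWR F=OGGW D=YOYY B=BRBB
Query 1: R[0] = Y
Query 2: D[0] = Y
Query 3: F[2] = G
Query 4: R[1] = R
Query 5: D[2] = Y
Query 6: B[3] = B

Answer: Y Y G R Y B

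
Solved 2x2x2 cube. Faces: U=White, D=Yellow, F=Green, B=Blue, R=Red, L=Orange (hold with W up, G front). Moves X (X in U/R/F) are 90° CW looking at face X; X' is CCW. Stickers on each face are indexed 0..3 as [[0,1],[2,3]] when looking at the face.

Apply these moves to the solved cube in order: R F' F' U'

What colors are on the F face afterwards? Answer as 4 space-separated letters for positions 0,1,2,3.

Answer: O R Y G

Derivation:
After move 1 (R): R=RRRR U=WGWG F=GYGY D=YBYB B=WBWB
After move 2 (F'): F=YYGG U=WGRR R=BRYR D=OOYB L=OGOW
After move 3 (F'): F=YGYG U=WGBY R=OROR D=GWYB L=OROR
After move 4 (U'): U=GYWB F=ORYG R=YGOR B=ORWB L=WBOR
Query: F face = ORYG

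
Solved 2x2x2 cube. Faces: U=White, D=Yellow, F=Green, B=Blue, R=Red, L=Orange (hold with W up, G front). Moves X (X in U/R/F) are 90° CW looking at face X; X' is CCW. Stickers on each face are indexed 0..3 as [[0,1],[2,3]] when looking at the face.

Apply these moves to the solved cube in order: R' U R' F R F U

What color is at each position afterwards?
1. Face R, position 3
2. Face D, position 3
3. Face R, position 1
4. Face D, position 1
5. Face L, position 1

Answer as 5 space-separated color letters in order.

After move 1 (R'): R=RRRR U=WBWB F=GWGW D=YGYG B=YBYB
After move 2 (U): U=WWBB F=RRGW R=YBRR B=OOYB L=GWOO
After move 3 (R'): R=BRYR U=WYBO F=RWGB D=YRYW B=GOGB
After move 4 (F): F=GRBW U=WYOW R=BROR D=YBYW L=GYOR
After move 5 (R): R=OBRR U=WROW F=GBBW D=YGYG B=WOYB
After move 6 (F): F=BGWB U=WRRY R=OBWR D=ROYG L=GYOG
After move 7 (U): U=RWYR F=OBWB R=WOWR B=GYYB L=BGOG
Query 1: R[3] = R
Query 2: D[3] = G
Query 3: R[1] = O
Query 4: D[1] = O
Query 5: L[1] = G

Answer: R G O O G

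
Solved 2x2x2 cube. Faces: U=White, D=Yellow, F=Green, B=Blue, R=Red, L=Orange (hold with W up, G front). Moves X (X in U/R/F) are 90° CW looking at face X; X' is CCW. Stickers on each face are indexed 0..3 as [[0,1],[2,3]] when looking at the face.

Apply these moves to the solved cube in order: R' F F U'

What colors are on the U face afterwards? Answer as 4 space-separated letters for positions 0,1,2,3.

Answer: B Y W G

Derivation:
After move 1 (R'): R=RRRR U=WBWB F=GWGW D=YGYG B=YBYB
After move 2 (F): F=GGWW U=WBOO R=WRBR D=RRYG L=OYOG
After move 3 (F): F=WGWG U=WBGY R=OROR D=BWYG L=OROR
After move 4 (U'): U=BYWG F=ORWG R=WGOR B=ORYB L=YBOR
Query: U face = BYWG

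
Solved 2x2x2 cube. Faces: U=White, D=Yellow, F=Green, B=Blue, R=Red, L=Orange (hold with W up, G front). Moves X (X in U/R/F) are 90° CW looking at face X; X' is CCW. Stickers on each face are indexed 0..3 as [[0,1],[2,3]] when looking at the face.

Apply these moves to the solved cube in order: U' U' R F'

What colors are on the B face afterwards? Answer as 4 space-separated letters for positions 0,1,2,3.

After move 1 (U'): U=WWWW F=OOGG R=GGRR B=RRBB L=BBOO
After move 2 (U'): U=WWWW F=BBGG R=OORR B=GGBB L=RROO
After move 3 (R): R=RORO U=WBWG F=BYGY D=YBYG B=WGWB
After move 4 (F'): F=YYBG U=WBRR R=BOYO D=ROYG L=RGOW
Query: B face = WGWB

Answer: W G W B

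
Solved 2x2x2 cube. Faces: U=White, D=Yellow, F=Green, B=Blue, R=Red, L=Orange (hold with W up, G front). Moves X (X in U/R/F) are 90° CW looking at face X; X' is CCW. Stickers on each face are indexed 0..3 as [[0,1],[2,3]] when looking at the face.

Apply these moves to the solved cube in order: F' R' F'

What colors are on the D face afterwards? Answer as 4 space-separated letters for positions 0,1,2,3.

Answer: W W Y G

Derivation:
After move 1 (F'): F=GGGG U=WWRR R=YRYR D=OOYY L=OWOW
After move 2 (R'): R=RRYY U=WBRB F=GWGR D=OGYG B=YBOB
After move 3 (F'): F=WRGG U=WBRY R=GROY D=WWYG L=OBOR
Query: D face = WWYG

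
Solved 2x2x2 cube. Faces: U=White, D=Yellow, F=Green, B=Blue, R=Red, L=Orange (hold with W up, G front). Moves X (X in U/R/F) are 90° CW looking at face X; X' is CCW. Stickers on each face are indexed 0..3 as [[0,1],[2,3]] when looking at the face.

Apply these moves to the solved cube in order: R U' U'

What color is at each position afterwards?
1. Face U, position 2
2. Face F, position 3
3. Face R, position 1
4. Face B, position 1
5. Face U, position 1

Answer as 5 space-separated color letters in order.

After move 1 (R): R=RRRR U=WGWG F=GYGY D=YBYB B=WBWB
After move 2 (U'): U=GGWW F=OOGY R=GYRR B=RRWB L=WBOO
After move 3 (U'): U=GWGW F=WBGY R=OORR B=GYWB L=RROO
Query 1: U[2] = G
Query 2: F[3] = Y
Query 3: R[1] = O
Query 4: B[1] = Y
Query 5: U[1] = W

Answer: G Y O Y W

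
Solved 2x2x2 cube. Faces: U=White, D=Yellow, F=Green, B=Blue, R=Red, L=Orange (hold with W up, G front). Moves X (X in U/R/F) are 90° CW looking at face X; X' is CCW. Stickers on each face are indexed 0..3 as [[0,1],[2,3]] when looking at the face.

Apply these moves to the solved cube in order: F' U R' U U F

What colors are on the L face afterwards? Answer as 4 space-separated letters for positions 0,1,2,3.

After move 1 (F'): F=GGGG U=WWRR R=YRYR D=OOYY L=OWOW
After move 2 (U): U=RWRW F=YRGG R=BBYR B=OWBB L=GGOW
After move 3 (R'): R=BRBY U=RBRO F=YWGW D=ORYG B=YWOB
After move 4 (U): U=RROB F=BRGW R=YWBY B=GGOB L=YWOW
After move 5 (U): U=ORBR F=YWGW R=GGBY B=YWOB L=BROW
After move 6 (F): F=GYWW U=ORWR R=BGRY D=BGYG L=BOOR
Query: L face = BOOR

Answer: B O O R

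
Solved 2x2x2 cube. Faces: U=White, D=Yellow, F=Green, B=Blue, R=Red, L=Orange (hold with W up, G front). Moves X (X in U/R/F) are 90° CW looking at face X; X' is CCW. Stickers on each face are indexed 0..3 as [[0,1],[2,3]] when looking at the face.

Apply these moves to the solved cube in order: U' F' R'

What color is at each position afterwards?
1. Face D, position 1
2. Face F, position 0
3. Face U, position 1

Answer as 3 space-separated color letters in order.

After move 1 (U'): U=WWWW F=OOGG R=GGRR B=RRBB L=BBOO
After move 2 (F'): F=OGOG U=WWGR R=YGYR D=BOYY L=BWOW
After move 3 (R'): R=GRYY U=WBGR F=OWOR D=BGYG B=YROB
Query 1: D[1] = G
Query 2: F[0] = O
Query 3: U[1] = B

Answer: G O B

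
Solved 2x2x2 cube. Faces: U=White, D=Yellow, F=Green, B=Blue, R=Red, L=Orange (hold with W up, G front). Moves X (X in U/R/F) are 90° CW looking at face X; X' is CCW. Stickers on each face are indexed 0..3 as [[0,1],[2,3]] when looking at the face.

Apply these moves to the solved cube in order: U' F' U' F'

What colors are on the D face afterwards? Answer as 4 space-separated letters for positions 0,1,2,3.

Answer: R W Y Y

Derivation:
After move 1 (U'): U=WWWW F=OOGG R=GGRR B=RRBB L=BBOO
After move 2 (F'): F=OGOG U=WWGR R=YGYR D=BOYY L=BWOW
After move 3 (U'): U=WRWG F=BWOG R=OGYR B=YGBB L=RROW
After move 4 (F'): F=WGBO U=WROY R=OGBR D=RWYY L=RGOW
Query: D face = RWYY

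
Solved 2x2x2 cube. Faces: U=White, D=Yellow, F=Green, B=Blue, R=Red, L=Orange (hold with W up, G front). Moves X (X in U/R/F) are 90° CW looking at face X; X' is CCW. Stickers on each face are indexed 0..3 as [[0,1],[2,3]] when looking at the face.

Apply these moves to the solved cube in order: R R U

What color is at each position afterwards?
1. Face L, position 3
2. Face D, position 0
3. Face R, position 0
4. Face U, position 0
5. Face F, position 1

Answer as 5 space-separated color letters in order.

Answer: O Y G W R

Derivation:
After move 1 (R): R=RRRR U=WGWG F=GYGY D=YBYB B=WBWB
After move 2 (R): R=RRRR U=WYWY F=GBGB D=YWYW B=GBGB
After move 3 (U): U=WWYY F=RRGB R=GBRR B=OOGB L=GBOO
Query 1: L[3] = O
Query 2: D[0] = Y
Query 3: R[0] = G
Query 4: U[0] = W
Query 5: F[1] = R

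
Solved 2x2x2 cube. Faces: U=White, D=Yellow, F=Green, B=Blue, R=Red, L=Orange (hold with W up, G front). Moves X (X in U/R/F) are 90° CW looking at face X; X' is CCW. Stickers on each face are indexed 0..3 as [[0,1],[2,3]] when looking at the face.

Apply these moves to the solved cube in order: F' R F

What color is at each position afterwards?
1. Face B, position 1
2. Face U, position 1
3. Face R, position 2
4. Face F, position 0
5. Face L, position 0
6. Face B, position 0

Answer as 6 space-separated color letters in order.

After move 1 (F'): F=GGGG U=WWRR R=YRYR D=OOYY L=OWOW
After move 2 (R): R=YYRR U=WGRG F=GOGY D=OBYB B=RBWB
After move 3 (F): F=GGYO U=WGWW R=RYGR D=RYYB L=OOOB
Query 1: B[1] = B
Query 2: U[1] = G
Query 3: R[2] = G
Query 4: F[0] = G
Query 5: L[0] = O
Query 6: B[0] = R

Answer: B G G G O R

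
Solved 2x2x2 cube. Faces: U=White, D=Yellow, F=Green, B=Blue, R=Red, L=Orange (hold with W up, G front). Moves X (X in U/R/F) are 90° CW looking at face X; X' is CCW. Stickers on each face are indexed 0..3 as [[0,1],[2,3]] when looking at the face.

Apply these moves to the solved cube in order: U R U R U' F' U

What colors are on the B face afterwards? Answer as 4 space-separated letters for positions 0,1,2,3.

Answer: R G W B

Derivation:
After move 1 (U): U=WWWW F=RRGG R=BBRR B=OOBB L=GGOO
After move 2 (R): R=RBRB U=WRWG F=RYGY D=YBYO B=WOWB
After move 3 (U): U=WWGR F=RBGY R=WORB B=GGWB L=RYOO
After move 4 (R): R=RWBO U=WBGY F=RBGO D=YWYG B=RGWB
After move 5 (U'): U=BYWG F=RYGO R=RBBO B=RWWB L=RGOO
After move 6 (F'): F=YORG U=BYRB R=WBYO D=GOYG L=RGOW
After move 7 (U): U=RBBY F=WBRG R=RWYO B=RGWB L=YOOW
Query: B face = RGWB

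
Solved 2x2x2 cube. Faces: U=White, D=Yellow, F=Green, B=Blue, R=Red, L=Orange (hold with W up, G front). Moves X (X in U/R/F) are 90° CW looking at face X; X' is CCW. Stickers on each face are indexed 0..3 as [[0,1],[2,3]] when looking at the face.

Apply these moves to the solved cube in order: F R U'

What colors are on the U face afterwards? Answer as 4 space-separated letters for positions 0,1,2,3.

Answer: G G W O

Derivation:
After move 1 (F): F=GGGG U=WWOO R=WRWR D=RRYY L=OYOY
After move 2 (R): R=WWRR U=WGOG F=GRGY D=RBYB B=OBWB
After move 3 (U'): U=GGWO F=OYGY R=GRRR B=WWWB L=OBOY
Query: U face = GGWO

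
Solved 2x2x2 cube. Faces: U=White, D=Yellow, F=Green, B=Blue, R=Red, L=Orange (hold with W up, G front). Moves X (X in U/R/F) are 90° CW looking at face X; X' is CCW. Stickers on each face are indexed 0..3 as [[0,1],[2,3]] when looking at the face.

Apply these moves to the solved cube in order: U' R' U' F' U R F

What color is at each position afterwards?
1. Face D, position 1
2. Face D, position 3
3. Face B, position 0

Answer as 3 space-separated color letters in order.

After move 1 (U'): U=WWWW F=OOGG R=GGRR B=RRBB L=BBOO
After move 2 (R'): R=GRGR U=WBWR F=OWGW D=YOYG B=YRYB
After move 3 (U'): U=BRWW F=BBGW R=OWGR B=GRYB L=YROO
After move 4 (F'): F=BWBG U=BROG R=OWYR D=ROYG L=YWOW
After move 5 (U): U=OBGR F=OWBG R=GRYR B=YWYB L=BWOW
After move 6 (R): R=YGRR U=OWGG F=OOBG D=RYYY B=RWBB
After move 7 (F): F=BOGO U=OWWW R=GGGR D=RYYY L=BROY
Query 1: D[1] = Y
Query 2: D[3] = Y
Query 3: B[0] = R

Answer: Y Y R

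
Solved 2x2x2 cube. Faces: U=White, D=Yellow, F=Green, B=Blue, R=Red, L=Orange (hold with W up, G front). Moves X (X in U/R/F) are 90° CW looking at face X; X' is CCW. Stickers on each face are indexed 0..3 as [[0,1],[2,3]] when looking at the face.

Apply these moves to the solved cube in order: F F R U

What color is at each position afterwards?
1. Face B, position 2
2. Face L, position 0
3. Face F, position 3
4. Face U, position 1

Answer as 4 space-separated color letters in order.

After move 1 (F): F=GGGG U=WWOO R=WRWR D=RRYY L=OYOY
After move 2 (F): F=GGGG U=WWYY R=OROR D=WWYY L=OROR
After move 3 (R): R=OORR U=WGYG F=GWGY D=WBYB B=YBWB
After move 4 (U): U=YWGG F=OOGY R=YBRR B=ORWB L=GWOR
Query 1: B[2] = W
Query 2: L[0] = G
Query 3: F[3] = Y
Query 4: U[1] = W

Answer: W G Y W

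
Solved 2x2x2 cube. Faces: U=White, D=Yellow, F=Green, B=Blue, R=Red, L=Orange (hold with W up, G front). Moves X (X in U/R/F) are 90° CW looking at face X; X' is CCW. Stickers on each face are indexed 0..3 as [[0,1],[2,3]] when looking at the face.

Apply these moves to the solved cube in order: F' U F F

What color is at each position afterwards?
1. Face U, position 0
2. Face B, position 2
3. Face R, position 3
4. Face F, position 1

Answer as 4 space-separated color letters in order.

Answer: R B R G

Derivation:
After move 1 (F'): F=GGGG U=WWRR R=YRYR D=OOYY L=OWOW
After move 2 (U): U=RWRW F=YRGG R=BBYR B=OWBB L=GGOW
After move 3 (F): F=GYGR U=RWWG R=RBWR D=YBYY L=GOOO
After move 4 (F): F=GGRY U=RWOO R=WBGR D=WRYY L=GYOB
Query 1: U[0] = R
Query 2: B[2] = B
Query 3: R[3] = R
Query 4: F[1] = G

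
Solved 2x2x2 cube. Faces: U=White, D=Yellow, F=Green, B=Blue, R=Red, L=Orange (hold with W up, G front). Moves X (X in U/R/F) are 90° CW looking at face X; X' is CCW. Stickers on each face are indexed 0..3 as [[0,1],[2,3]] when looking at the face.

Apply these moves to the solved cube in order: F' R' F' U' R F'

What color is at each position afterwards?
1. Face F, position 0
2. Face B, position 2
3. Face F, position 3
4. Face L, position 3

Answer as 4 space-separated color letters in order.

After move 1 (F'): F=GGGG U=WWRR R=YRYR D=OOYY L=OWOW
After move 2 (R'): R=RRYY U=WBRB F=GWGR D=OGYG B=YBOB
After move 3 (F'): F=WRGG U=WBRY R=GROY D=WWYG L=OBOR
After move 4 (U'): U=BYWR F=OBGG R=WROY B=GROB L=YBOR
After move 5 (R): R=OWYR U=BBWG F=OWGG D=WOYG B=RRYB
After move 6 (F'): F=WGOG U=BBOY R=OWWR D=BRYG L=YGOW
Query 1: F[0] = W
Query 2: B[2] = Y
Query 3: F[3] = G
Query 4: L[3] = W

Answer: W Y G W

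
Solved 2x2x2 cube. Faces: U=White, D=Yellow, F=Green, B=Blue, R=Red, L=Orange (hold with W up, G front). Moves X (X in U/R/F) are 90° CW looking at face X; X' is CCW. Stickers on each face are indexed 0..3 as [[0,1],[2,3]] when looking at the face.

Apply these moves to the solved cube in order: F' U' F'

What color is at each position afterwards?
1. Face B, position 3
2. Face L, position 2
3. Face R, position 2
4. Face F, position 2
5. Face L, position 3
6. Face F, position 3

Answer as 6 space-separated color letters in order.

After move 1 (F'): F=GGGG U=WWRR R=YRYR D=OOYY L=OWOW
After move 2 (U'): U=WRWR F=OWGG R=GGYR B=YRBB L=BBOW
After move 3 (F'): F=WGOG U=WRGY R=OGOR D=BWYY L=BROW
Query 1: B[3] = B
Query 2: L[2] = O
Query 3: R[2] = O
Query 4: F[2] = O
Query 5: L[3] = W
Query 6: F[3] = G

Answer: B O O O W G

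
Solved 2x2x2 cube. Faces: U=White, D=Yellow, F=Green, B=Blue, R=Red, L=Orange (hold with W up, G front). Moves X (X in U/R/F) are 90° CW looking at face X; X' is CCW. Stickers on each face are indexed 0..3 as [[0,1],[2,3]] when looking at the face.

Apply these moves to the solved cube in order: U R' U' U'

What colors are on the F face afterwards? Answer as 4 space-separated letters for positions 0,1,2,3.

Answer: Y O G W

Derivation:
After move 1 (U): U=WWWW F=RRGG R=BBRR B=OOBB L=GGOO
After move 2 (R'): R=BRBR U=WBWO F=RWGW D=YRYG B=YOYB
After move 3 (U'): U=BOWW F=GGGW R=RWBR B=BRYB L=YOOO
After move 4 (U'): U=OWBW F=YOGW R=GGBR B=RWYB L=BROO
Query: F face = YOGW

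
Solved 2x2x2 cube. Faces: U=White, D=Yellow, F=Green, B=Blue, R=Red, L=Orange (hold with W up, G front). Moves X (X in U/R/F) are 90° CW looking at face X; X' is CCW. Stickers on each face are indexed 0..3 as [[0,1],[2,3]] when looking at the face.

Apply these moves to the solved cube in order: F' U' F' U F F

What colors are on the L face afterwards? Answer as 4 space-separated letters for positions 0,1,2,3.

Answer: W O O Y

Derivation:
After move 1 (F'): F=GGGG U=WWRR R=YRYR D=OOYY L=OWOW
After move 2 (U'): U=WRWR F=OWGG R=GGYR B=YRBB L=BBOW
After move 3 (F'): F=WGOG U=WRGY R=OGOR D=BWYY L=BROW
After move 4 (U): U=GWYR F=OGOG R=YROR B=BRBB L=WGOW
After move 5 (F): F=OOGG U=GWWG R=YRRR D=OYYY L=WBOW
After move 6 (F): F=GOGO U=GWWB R=WRGR D=RYYY L=WOOY
Query: L face = WOOY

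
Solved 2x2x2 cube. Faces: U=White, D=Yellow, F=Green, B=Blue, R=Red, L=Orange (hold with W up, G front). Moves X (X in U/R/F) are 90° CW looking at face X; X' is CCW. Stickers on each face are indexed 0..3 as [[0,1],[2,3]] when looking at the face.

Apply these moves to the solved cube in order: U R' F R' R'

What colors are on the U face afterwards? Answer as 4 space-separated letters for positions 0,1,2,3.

Answer: W B O G

Derivation:
After move 1 (U): U=WWWW F=RRGG R=BBRR B=OOBB L=GGOO
After move 2 (R'): R=BRBR U=WBWO F=RWGW D=YRYG B=YOYB
After move 3 (F): F=GRWW U=WBOG R=WROR D=BBYG L=GYOR
After move 4 (R'): R=RRWO U=WYOY F=GBWG D=BRYW B=GOBB
After move 5 (R'): R=RORW U=WBOG F=GYWY D=BBYG B=WORB
Query: U face = WBOG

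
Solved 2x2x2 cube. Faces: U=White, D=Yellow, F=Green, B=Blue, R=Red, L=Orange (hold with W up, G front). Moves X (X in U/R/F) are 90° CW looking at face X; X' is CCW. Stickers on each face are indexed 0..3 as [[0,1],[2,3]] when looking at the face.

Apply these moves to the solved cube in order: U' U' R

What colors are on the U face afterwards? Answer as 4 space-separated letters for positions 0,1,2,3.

Answer: W B W G

Derivation:
After move 1 (U'): U=WWWW F=OOGG R=GGRR B=RRBB L=BBOO
After move 2 (U'): U=WWWW F=BBGG R=OORR B=GGBB L=RROO
After move 3 (R): R=RORO U=WBWG F=BYGY D=YBYG B=WGWB
Query: U face = WBWG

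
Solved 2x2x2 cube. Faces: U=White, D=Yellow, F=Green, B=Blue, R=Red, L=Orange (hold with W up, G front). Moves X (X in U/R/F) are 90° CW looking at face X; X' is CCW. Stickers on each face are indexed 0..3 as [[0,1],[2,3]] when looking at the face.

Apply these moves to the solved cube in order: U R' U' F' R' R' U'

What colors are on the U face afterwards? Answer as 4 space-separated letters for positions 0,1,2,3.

Answer: O G B R

Derivation:
After move 1 (U): U=WWWW F=RRGG R=BBRR B=OOBB L=GGOO
After move 2 (R'): R=BRBR U=WBWO F=RWGW D=YRYG B=YOYB
After move 3 (U'): U=BOWW F=GGGW R=RWBR B=BRYB L=YOOO
After move 4 (F'): F=GWGG U=BORB R=RWYR D=OOYG L=YWOW
After move 5 (R'): R=WRRY U=BYRB F=GOGB D=OWYG B=GROB
After move 6 (R'): R=RYWR U=BORG F=GYGB D=OOYB B=GRWB
After move 7 (U'): U=OGBR F=YWGB R=GYWR B=RYWB L=GROW
Query: U face = OGBR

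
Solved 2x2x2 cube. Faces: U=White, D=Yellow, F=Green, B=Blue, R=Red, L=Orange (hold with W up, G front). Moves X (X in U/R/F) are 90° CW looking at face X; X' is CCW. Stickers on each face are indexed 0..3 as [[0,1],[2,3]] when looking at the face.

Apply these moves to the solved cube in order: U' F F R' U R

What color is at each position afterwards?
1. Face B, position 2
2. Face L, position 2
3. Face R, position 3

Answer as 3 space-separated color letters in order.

Answer: W O R

Derivation:
After move 1 (U'): U=WWWW F=OOGG R=GGRR B=RRBB L=BBOO
After move 2 (F): F=GOGO U=WWOB R=WGWR D=RGYY L=BYOY
After move 3 (F): F=GGOO U=WWYY R=OGBR D=WWYY L=BROG
After move 4 (R'): R=GROB U=WBYR F=GWOY D=WGYO B=YRWB
After move 5 (U): U=YWRB F=GROY R=YROB B=BRWB L=GWOG
After move 6 (R): R=OYBR U=YRRY F=GGOO D=WWYB B=BRWB
Query 1: B[2] = W
Query 2: L[2] = O
Query 3: R[3] = R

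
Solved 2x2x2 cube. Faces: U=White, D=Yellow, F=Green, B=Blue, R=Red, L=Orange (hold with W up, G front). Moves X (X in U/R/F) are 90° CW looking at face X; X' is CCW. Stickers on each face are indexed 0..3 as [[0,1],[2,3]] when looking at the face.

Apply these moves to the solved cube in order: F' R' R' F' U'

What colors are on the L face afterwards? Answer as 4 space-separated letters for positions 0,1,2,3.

After move 1 (F'): F=GGGG U=WWRR R=YRYR D=OOYY L=OWOW
After move 2 (R'): R=RRYY U=WBRB F=GWGR D=OGYG B=YBOB
After move 3 (R'): R=RYRY U=WORY F=GBGB D=OWYR B=GBGB
After move 4 (F'): F=BBGG U=WORR R=WYOY D=WWYR L=OYOR
After move 5 (U'): U=ORWR F=OYGG R=BBOY B=WYGB L=GBOR
Query: L face = GBOR

Answer: G B O R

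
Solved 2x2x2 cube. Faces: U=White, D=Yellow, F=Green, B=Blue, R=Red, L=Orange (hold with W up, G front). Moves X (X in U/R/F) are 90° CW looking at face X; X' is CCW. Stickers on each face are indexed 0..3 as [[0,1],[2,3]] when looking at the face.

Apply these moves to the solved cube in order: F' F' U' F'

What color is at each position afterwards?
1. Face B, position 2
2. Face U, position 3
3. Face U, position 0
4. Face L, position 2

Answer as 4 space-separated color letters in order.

After move 1 (F'): F=GGGG U=WWRR R=YRYR D=OOYY L=OWOW
After move 2 (F'): F=GGGG U=WWYY R=OROR D=WWYY L=OROR
After move 3 (U'): U=WYWY F=ORGG R=GGOR B=ORBB L=BBOR
After move 4 (F'): F=RGOG U=WYGO R=WGWR D=BRYY L=BYOW
Query 1: B[2] = B
Query 2: U[3] = O
Query 3: U[0] = W
Query 4: L[2] = O

Answer: B O W O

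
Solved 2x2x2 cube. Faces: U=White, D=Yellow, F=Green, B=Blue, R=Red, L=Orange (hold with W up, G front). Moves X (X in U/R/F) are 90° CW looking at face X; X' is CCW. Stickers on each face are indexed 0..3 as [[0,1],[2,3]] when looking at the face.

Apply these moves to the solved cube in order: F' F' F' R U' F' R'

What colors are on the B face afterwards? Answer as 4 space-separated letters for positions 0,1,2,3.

After move 1 (F'): F=GGGG U=WWRR R=YRYR D=OOYY L=OWOW
After move 2 (F'): F=GGGG U=WWYY R=OROR D=WWYY L=OROR
After move 3 (F'): F=GGGG U=WWOO R=WRWR D=RRYY L=OYOY
After move 4 (R): R=WWRR U=WGOG F=GRGY D=RBYB B=OBWB
After move 5 (U'): U=GGWO F=OYGY R=GRRR B=WWWB L=OBOY
After move 6 (F'): F=YYOG U=GGGR R=BRRR D=BYYB L=OOOW
After move 7 (R'): R=RRBR U=GWGW F=YGOR D=BYYG B=BWYB
Query: B face = BWYB

Answer: B W Y B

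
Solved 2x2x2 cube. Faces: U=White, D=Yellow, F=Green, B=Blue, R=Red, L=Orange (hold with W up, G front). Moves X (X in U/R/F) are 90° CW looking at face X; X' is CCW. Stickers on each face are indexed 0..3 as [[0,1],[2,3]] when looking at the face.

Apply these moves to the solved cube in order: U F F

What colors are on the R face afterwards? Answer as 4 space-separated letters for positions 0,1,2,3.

Answer: O B G R

Derivation:
After move 1 (U): U=WWWW F=RRGG R=BBRR B=OOBB L=GGOO
After move 2 (F): F=GRGR U=WWOG R=WBWR D=RBYY L=GYOY
After move 3 (F): F=GGRR U=WWYY R=OBGR D=WWYY L=GROB
Query: R face = OBGR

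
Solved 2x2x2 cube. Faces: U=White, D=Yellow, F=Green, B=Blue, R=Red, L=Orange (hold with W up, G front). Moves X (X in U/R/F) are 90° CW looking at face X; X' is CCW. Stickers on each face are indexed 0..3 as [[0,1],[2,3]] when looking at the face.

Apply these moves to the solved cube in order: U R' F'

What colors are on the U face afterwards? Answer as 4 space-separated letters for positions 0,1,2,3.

After move 1 (U): U=WWWW F=RRGG R=BBRR B=OOBB L=GGOO
After move 2 (R'): R=BRBR U=WBWO F=RWGW D=YRYG B=YOYB
After move 3 (F'): F=WWRG U=WBBB R=RRYR D=GOYG L=GOOW
Query: U face = WBBB

Answer: W B B B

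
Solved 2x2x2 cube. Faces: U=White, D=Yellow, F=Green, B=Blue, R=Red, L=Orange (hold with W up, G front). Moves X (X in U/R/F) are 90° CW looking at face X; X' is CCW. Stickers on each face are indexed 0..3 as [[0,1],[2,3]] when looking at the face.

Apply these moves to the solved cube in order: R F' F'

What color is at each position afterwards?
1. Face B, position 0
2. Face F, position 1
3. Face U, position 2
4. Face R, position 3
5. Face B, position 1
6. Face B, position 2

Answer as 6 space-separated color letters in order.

Answer: W G B R B W

Derivation:
After move 1 (R): R=RRRR U=WGWG F=GYGY D=YBYB B=WBWB
After move 2 (F'): F=YYGG U=WGRR R=BRYR D=OOYB L=OGOW
After move 3 (F'): F=YGYG U=WGBY R=OROR D=GWYB L=OROR
Query 1: B[0] = W
Query 2: F[1] = G
Query 3: U[2] = B
Query 4: R[3] = R
Query 5: B[1] = B
Query 6: B[2] = W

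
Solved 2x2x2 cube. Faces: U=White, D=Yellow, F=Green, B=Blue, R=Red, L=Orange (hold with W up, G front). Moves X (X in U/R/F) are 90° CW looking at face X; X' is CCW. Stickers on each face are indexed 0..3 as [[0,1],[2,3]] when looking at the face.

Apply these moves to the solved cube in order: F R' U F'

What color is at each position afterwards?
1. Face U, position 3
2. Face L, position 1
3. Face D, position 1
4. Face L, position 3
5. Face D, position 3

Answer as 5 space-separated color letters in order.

After move 1 (F): F=GGGG U=WWOO R=WRWR D=RRYY L=OYOY
After move 2 (R'): R=RRWW U=WBOB F=GWGO D=RGYG B=YBRB
After move 3 (U): U=OWBB F=RRGO R=YBWW B=OYRB L=GWOY
After move 4 (F'): F=RORG U=OWYW R=GBRW D=WYYG L=GBOB
Query 1: U[3] = W
Query 2: L[1] = B
Query 3: D[1] = Y
Query 4: L[3] = B
Query 5: D[3] = G

Answer: W B Y B G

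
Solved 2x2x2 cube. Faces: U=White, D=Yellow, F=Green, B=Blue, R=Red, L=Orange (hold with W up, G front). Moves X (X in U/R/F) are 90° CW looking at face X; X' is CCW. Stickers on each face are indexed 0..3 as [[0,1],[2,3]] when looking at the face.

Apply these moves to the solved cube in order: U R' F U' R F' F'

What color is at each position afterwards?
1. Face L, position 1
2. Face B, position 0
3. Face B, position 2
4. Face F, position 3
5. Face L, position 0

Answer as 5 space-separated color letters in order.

Answer: R O G G Y

Derivation:
After move 1 (U): U=WWWW F=RRGG R=BBRR B=OOBB L=GGOO
After move 2 (R'): R=BRBR U=WBWO F=RWGW D=YRYG B=YOYB
After move 3 (F): F=GRWW U=WBOG R=WROR D=BBYG L=GYOR
After move 4 (U'): U=BGWO F=GYWW R=GROR B=WRYB L=YOOR
After move 5 (R): R=OGRR U=BYWW F=GBWG D=BYYW B=ORGB
After move 6 (F'): F=BGGW U=BYOR R=YGBR D=ORYW L=YWOW
After move 7 (F'): F=GWBG U=BYYB R=RGOR D=WWYW L=YROO
Query 1: L[1] = R
Query 2: B[0] = O
Query 3: B[2] = G
Query 4: F[3] = G
Query 5: L[0] = Y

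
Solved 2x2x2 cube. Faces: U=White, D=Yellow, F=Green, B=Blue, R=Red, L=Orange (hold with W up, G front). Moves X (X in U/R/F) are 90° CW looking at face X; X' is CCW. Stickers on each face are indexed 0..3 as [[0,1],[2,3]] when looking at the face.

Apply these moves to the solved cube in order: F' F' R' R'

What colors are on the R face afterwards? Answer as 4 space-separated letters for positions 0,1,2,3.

Answer: R O R O

Derivation:
After move 1 (F'): F=GGGG U=WWRR R=YRYR D=OOYY L=OWOW
After move 2 (F'): F=GGGG U=WWYY R=OROR D=WWYY L=OROR
After move 3 (R'): R=RROO U=WBYB F=GWGY D=WGYG B=YBWB
After move 4 (R'): R=RORO U=WWYY F=GBGB D=WWYY B=GBGB
Query: R face = RORO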